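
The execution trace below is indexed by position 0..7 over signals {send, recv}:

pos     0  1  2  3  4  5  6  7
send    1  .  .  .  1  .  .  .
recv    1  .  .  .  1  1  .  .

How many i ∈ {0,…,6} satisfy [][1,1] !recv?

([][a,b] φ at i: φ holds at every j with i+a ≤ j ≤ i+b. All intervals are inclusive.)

5

Evaluate at each i in [0,6]:
  i=0: ✓ (all of [1,1])
  i=1: ✓ (all of [2,2])
  i=2: ✓ (all of [3,3])
  i=3: ✗ (fails at j=4)
  i=4: ✗ (fails at j=5)
  i=5: ✓ (all of [6,6])
  i=6: ✓ (all of [7,7])
Positions where it holds: {0, 1, 2, 5, 6} → 5.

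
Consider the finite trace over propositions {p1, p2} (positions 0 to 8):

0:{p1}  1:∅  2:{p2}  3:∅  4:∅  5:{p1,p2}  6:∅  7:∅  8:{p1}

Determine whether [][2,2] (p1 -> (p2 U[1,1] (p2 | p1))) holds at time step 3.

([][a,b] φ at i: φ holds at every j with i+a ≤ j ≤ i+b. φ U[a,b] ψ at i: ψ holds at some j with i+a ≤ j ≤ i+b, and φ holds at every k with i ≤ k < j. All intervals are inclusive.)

No

Check (p1 -> (p2 U[1,1] (p2 | p1))) at every j in [5,5]:
  j=5: antecedent true; consequent fails → ✗
Fails at j=5 → formula fails.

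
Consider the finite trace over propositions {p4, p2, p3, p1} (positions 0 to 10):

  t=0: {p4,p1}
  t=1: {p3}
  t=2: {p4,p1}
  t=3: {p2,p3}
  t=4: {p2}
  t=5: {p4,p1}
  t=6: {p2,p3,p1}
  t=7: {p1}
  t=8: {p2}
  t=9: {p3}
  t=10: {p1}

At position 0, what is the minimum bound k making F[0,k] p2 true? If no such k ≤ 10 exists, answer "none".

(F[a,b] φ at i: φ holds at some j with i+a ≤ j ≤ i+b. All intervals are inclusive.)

Scan j = 0,1,… for p2:
  j=0: fails
  j=1: fails
  j=2: fails
  j=3: holds
First hit at j=3, so smallest k = 3-0 = 3.

3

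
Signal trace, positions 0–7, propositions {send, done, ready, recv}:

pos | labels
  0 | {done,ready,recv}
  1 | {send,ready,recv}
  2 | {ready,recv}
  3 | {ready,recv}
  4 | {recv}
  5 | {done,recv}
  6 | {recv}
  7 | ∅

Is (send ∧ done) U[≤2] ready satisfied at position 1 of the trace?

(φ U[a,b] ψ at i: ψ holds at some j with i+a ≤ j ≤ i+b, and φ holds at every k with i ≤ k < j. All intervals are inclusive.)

Yes

Need some j in [1,3] with ready, and (send ∧ done) at every k in [1,j-1].
  j=1: ready holds; no prefix to check → satisfied.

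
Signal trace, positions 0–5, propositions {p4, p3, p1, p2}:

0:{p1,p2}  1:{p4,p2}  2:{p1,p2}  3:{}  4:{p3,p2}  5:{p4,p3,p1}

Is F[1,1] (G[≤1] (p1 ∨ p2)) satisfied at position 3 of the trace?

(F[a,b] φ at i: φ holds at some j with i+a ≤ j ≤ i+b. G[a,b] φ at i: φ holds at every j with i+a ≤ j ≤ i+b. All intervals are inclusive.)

Yes

Check G[≤1] (p1 ∨ p2) at each j in [4,4]:
  j=4: holds on [4,5]
Found at j=4 → formula holds.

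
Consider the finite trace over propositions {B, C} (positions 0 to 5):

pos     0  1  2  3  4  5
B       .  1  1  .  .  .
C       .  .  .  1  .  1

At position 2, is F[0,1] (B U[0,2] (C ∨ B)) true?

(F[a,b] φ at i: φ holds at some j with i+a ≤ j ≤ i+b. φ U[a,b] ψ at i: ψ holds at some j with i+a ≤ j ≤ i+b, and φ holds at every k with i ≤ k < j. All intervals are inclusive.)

Check (B U[0,2] (C ∨ B)) at each j in [2,3]:
  j=2: holds
  j=3: holds
Found at j=2 → formula holds.

True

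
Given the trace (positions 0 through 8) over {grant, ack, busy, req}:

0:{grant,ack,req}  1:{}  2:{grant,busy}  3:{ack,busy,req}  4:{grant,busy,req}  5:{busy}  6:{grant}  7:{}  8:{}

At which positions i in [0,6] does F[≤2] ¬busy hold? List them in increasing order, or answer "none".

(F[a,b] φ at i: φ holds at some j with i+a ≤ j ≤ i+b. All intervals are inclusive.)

0, 1, 4, 5, 6

Evaluate at each i in [0,6]:
  i=0: ✓ (witness j=0)
  i=1: ✓ (witness j=1)
  i=2: ✗ (none in [2,4])
  i=3: ✗ (none in [3,5])
  i=4: ✓ (witness j=6)
  i=5: ✓ (witness j=6)
  i=6: ✓ (witness j=6)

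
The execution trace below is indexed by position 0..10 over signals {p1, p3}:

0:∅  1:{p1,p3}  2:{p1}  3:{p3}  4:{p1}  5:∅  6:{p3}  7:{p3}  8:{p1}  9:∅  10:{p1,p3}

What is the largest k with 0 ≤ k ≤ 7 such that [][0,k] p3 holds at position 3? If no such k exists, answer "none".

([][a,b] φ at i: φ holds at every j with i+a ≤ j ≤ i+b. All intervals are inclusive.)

p3 must hold from j=3 onward; find where it first fails.
  j=3: holds
  j=4: fails
Holds on [3,3], so largest k = 0.

0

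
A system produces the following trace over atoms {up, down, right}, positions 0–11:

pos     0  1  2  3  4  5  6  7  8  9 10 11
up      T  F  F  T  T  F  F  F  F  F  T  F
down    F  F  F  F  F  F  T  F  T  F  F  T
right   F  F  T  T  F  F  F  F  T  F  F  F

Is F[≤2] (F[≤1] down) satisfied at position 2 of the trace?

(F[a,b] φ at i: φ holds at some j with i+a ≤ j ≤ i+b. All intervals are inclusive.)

Check F[≤1] down at each j in [2,4]:
  j=2: fails (none in [2,3])
  j=3: fails (none in [3,4])
  j=4: fails (none in [4,5])
No position in the window satisfies it → formula fails.

False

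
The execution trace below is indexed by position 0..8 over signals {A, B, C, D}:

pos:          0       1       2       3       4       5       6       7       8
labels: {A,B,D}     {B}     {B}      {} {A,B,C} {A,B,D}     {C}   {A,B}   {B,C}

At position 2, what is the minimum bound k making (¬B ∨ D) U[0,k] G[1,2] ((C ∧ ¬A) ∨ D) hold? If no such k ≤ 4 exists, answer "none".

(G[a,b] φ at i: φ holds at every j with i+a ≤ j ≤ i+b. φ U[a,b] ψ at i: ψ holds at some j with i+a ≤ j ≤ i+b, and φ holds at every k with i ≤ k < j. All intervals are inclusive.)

none

Need earliest j ≥ 2 with G[1,2] ((C ∧ ¬A) ∨ D), and (¬B ∨ D) at every k in [2,j-1].
  j=2: rhs fails.
  j=3: rhs fails.
  j=4: rhs holds but lhs fails at k=2.
  j=5: rhs fails.
  j=6: rhs fails.
No witness within the range → none.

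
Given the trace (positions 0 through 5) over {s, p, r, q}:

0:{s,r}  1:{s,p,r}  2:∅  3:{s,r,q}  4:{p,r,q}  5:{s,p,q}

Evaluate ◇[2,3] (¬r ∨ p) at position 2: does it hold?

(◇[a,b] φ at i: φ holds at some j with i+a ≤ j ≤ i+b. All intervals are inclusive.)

Check (¬r ∨ p) at each j in [4,5]:
  j=4: true
  j=5: true
Found at j=4 → formula holds.

Yes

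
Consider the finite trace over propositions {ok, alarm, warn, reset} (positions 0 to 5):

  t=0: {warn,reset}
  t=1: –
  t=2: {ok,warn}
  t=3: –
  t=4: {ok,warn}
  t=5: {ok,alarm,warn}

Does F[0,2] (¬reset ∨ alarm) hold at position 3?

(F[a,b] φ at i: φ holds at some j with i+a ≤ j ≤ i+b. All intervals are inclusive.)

Check (¬reset ∨ alarm) at each j in [3,5]:
  j=3: true
  j=4: true
  j=5: true
Found at j=3 → formula holds.

Holds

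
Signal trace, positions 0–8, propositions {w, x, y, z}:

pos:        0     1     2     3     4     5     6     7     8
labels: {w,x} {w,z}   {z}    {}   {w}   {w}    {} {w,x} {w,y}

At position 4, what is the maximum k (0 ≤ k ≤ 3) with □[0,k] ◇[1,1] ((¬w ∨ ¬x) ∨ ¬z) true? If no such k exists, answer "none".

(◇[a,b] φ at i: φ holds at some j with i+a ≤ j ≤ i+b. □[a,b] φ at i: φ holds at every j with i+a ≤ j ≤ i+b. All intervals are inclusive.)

3

◇[1,1] ((¬w ∨ ¬x) ∨ ¬z) must hold from j=4 onward; find where it first fails.
  j=4: holds
  j=5: holds
  j=6: holds
  j=7: holds
Holds through j=7; largest k = 3.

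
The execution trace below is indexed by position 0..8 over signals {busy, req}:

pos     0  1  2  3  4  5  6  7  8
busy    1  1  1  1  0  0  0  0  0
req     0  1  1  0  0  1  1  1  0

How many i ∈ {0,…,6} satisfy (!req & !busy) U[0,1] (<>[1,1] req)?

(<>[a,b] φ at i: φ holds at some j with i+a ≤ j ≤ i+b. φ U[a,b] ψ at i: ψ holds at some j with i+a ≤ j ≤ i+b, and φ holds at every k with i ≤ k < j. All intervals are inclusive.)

5

Evaluate at each i in [0,6]:
  i=0: ✓ (rhs at j=0)
  i=1: ✓ (rhs at j=1)
  i=2: ✗ (no rhs in [2,3])
  i=3: ✗ (lhs fails at k=3 before rhs at j=4)
  i=4: ✓ (rhs at j=4)
  i=5: ✓ (rhs at j=5)
  i=6: ✓ (rhs at j=6)
Positions where it holds: {0, 1, 4, 5, 6} → 5.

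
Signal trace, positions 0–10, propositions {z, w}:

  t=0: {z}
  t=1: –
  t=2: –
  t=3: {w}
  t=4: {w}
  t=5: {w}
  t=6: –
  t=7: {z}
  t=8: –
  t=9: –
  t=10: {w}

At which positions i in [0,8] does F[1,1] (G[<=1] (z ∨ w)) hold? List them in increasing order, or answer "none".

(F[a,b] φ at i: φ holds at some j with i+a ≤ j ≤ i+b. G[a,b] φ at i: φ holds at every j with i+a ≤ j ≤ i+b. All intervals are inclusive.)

Evaluate at each i in [0,8]:
  i=0: ✗ (none in [1,1])
  i=1: ✗ (none in [2,2])
  i=2: ✓ (witness j=3)
  i=3: ✓ (witness j=4)
  i=4: ✗ (none in [5,5])
  i=5: ✗ (none in [6,6])
  i=6: ✗ (none in [7,7])
  i=7: ✗ (none in [8,8])
  i=8: ✗ (none in [9,9])

2, 3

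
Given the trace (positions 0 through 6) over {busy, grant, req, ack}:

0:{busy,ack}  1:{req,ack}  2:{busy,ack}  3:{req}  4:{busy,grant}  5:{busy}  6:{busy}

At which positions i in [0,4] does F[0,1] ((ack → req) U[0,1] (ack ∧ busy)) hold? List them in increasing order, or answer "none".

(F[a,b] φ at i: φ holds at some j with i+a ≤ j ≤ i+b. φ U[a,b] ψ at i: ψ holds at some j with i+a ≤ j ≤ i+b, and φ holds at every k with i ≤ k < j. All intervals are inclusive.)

0, 1, 2

Evaluate at each i in [0,4]:
  i=0: ✓ (witness j=0)
  i=1: ✓ (witness j=1)
  i=2: ✓ (witness j=2)
  i=3: ✗ (none in [3,4])
  i=4: ✗ (none in [4,5])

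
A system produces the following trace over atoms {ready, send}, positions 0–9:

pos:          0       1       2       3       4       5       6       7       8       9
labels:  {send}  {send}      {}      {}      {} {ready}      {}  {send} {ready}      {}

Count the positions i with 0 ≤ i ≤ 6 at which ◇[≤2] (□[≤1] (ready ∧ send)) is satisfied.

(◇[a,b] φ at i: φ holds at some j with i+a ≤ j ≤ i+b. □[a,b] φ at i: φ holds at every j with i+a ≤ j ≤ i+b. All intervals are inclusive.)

0

Evaluate at each i in [0,6]:
  i=0: ✗ (none in [0,2])
  i=1: ✗ (none in [1,3])
  i=2: ✗ (none in [2,4])
  i=3: ✗ (none in [3,5])
  i=4: ✗ (none in [4,6])
  i=5: ✗ (none in [5,7])
  i=6: ✗ (none in [6,8])
Positions where it holds: {} → 0.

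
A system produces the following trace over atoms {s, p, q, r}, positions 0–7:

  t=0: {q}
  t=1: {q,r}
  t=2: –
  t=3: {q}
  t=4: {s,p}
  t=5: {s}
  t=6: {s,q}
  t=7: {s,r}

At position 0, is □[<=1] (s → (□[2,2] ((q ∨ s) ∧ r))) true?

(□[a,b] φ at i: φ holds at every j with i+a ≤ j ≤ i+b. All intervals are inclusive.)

Check (s → (□[2,2] ((q ∨ s) ∧ r))) at every j in [0,1]:
  j=0: antecedent false → ✓
  j=1: antecedent false → ✓
All positions satisfy it → formula holds.

Yes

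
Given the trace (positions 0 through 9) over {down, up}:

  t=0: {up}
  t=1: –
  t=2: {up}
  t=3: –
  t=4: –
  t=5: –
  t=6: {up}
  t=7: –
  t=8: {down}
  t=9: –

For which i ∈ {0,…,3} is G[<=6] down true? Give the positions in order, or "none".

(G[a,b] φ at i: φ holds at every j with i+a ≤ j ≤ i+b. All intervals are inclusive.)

Evaluate at each i in [0,3]:
  i=0: ✗ (fails at j=0)
  i=1: ✗ (fails at j=1)
  i=2: ✗ (fails at j=2)
  i=3: ✗ (fails at j=3)

none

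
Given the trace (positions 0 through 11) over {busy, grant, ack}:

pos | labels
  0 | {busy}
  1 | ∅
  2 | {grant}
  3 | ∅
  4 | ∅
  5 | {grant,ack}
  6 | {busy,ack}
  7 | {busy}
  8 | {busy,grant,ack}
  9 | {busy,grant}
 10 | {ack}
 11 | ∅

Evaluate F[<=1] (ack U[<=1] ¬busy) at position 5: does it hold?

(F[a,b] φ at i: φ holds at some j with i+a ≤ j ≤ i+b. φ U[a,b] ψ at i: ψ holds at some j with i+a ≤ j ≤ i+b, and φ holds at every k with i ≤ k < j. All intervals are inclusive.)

Check (ack U[<=1] ¬busy) at each j in [5,6]:
  j=5: holds
  j=6: fails
Found at j=5 → formula holds.

Yes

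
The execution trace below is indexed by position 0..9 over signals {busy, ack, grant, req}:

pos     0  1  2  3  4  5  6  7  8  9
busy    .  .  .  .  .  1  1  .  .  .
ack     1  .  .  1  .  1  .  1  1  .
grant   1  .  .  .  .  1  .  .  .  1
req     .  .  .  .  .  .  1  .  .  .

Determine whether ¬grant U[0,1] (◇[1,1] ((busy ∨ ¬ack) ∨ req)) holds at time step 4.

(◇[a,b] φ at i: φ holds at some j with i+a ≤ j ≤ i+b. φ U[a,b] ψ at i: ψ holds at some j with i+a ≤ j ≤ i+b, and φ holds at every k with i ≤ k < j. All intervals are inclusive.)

Need some j in [4,5] with ◇[1,1] ((busy ∨ ¬ack) ∨ req), and ¬grant at every k in [4,j-1].
  j=4: ◇[1,1] ((busy ∨ ¬ack) ∨ req) holds; no prefix to check → satisfied.

Yes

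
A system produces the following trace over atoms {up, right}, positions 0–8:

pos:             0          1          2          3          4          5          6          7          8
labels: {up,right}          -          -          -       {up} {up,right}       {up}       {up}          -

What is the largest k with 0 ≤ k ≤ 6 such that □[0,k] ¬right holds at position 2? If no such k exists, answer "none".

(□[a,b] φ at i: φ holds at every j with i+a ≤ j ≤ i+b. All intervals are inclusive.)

2

¬right must hold from j=2 onward; find where it first fails.
  j=2: holds
  j=3: holds
  j=4: holds
  j=5: fails
Holds on [2,4], so largest k = 2.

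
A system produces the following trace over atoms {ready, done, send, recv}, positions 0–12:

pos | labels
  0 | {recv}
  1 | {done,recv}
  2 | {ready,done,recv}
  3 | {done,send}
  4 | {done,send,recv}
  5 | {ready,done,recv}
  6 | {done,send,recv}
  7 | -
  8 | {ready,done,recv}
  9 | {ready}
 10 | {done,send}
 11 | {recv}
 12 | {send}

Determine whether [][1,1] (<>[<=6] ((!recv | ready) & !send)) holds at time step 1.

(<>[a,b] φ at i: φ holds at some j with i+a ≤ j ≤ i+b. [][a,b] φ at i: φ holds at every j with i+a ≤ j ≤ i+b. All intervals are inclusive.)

Check <>[<=6] ((!recv | ready) & !send) at every j in [2,2]:
  j=2: holds (witness at 2)
All positions satisfy it → formula holds.

Yes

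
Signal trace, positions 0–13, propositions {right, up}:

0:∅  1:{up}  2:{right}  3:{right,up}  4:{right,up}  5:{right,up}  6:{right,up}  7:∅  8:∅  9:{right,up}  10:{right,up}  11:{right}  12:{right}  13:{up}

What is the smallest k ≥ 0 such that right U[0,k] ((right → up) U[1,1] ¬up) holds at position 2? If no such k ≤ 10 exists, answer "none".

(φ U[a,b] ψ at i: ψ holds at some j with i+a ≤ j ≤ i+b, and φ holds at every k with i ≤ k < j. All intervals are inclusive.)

4

Need earliest j ≥ 2 with ((right → up) U[1,1] ¬up), and right at every k in [2,j-1].
  j=2: rhs fails.
  j=3: rhs fails.
  j=4: rhs fails.
  j=5: rhs fails.
  j=6: rhs holds; lhs holds on [2,5]. k = 4.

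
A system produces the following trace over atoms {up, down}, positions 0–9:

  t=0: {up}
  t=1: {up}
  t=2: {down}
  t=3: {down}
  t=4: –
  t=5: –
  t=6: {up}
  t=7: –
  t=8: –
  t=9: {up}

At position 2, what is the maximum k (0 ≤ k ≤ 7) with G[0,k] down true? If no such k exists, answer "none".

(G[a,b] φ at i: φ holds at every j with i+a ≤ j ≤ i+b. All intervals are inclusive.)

1

down must hold from j=2 onward; find where it first fails.
  j=2: holds
  j=3: holds
  j=4: fails
Holds on [2,3], so largest k = 1.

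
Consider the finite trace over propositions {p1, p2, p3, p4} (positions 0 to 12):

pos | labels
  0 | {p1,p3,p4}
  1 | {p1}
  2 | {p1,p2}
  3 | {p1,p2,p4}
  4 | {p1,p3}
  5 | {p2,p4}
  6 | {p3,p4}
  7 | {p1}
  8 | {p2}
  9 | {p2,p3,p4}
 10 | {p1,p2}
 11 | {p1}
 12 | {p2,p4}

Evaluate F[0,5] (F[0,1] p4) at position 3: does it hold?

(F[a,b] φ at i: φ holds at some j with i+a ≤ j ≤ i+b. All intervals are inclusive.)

Check F[0,1] p4 at each j in [3,8]:
  j=3: holds (witness at 3)
  j=4: holds (witness at 5)
  j=5: holds (witness at 5)
  j=6: holds (witness at 6)
  j=7: fails (none in [7,8])
  j=8: holds (witness at 9)
Found at j=3 → formula holds.

Yes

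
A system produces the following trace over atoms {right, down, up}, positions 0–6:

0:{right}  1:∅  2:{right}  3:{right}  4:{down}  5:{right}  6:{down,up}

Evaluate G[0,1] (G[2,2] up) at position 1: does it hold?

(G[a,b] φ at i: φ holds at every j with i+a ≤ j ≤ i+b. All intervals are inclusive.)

Check G[2,2] up at every j in [1,2]:
  j=1: fails at 3
  j=2: fails at 4
Fails at j=1 → formula fails.

False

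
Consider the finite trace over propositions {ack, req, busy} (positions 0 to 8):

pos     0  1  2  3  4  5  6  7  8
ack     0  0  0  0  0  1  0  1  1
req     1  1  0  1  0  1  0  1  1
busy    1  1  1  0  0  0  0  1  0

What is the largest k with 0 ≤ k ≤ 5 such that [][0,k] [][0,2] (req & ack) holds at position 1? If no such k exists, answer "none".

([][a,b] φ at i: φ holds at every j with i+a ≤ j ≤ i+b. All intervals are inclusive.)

none

[][0,2] (req & ack) must hold from j=1 onward; find where it first fails.
  j=1: fails → no k works.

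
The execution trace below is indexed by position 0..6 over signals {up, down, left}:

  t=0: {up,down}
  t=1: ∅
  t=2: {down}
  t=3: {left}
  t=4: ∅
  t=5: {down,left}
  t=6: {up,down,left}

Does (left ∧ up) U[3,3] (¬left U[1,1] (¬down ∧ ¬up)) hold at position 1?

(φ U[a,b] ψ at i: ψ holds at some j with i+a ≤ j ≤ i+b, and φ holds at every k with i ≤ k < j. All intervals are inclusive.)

No

Need some j in [4,4] with (¬left U[1,1] (¬down ∧ ¬up)), and (left ∧ up) at every k in [1,j-1].
  j=4: (¬left U[1,1] (¬down ∧ ¬up)) — fails.
No j in the window works → until fails.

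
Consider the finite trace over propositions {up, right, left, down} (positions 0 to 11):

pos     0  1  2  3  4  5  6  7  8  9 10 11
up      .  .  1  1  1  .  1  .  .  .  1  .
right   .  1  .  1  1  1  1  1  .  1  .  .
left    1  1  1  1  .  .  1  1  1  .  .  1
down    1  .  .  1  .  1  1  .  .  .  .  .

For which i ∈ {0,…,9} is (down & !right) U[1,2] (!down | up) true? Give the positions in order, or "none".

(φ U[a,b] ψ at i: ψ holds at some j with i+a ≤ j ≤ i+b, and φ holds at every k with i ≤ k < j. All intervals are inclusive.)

0

Evaluate at each i in [0,9]:
  i=0: ✓ (rhs at j=1; lhs holds on [0,0])
  i=1: ✗ (lhs fails at k=1 before rhs at j=2)
  i=2: ✗ (lhs fails at k=2 before rhs at j=3)
  i=3: ✗ (lhs fails at k=3 before rhs at j=4)
  i=4: ✗ (lhs fails at k=4 before rhs at j=6)
  i=5: ✗ (lhs fails at k=5 before rhs at j=6)
  i=6: ✗ (lhs fails at k=6 before rhs at j=7)
  i=7: ✗ (lhs fails at k=7 before rhs at j=8)
  i=8: ✗ (lhs fails at k=8 before rhs at j=9)
  i=9: ✗ (lhs fails at k=9 before rhs at j=10)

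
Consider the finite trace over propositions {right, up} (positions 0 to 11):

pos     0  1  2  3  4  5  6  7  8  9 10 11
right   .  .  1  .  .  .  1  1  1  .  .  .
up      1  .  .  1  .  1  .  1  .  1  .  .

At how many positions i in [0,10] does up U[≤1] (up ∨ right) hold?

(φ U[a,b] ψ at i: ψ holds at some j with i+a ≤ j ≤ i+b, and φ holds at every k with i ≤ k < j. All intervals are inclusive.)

Evaluate at each i in [0,10]:
  i=0: ✓ (rhs at j=0)
  i=1: ✗ (lhs fails at k=1 before rhs at j=2)
  i=2: ✓ (rhs at j=2)
  i=3: ✓ (rhs at j=3)
  i=4: ✗ (lhs fails at k=4 before rhs at j=5)
  i=5: ✓ (rhs at j=5)
  i=6: ✓ (rhs at j=6)
  i=7: ✓ (rhs at j=7)
  i=8: ✓ (rhs at j=8)
  i=9: ✓ (rhs at j=9)
  i=10: ✗ (no rhs in [10,11])
Positions where it holds: {0, 2, 3, 5, 6, 7, 8, 9} → 8.

8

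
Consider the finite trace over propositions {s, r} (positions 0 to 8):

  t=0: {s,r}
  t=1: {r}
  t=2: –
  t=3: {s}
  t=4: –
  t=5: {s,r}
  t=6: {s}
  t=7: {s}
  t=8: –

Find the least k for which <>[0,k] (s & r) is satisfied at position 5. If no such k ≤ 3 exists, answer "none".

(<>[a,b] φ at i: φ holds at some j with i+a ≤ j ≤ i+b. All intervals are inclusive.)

0

Scan j = 5,6,… for (s & r):
  j=5: holds
First hit at j=5, so smallest k = 5-5 = 0.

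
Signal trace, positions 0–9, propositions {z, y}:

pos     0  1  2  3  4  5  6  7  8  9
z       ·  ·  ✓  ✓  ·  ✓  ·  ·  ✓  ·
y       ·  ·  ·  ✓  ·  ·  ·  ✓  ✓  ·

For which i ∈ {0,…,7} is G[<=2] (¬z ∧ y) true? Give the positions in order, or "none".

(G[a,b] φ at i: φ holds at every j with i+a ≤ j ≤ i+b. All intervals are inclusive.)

none

Evaluate at each i in [0,7]:
  i=0: ✗ (fails at j=0)
  i=1: ✗ (fails at j=1)
  i=2: ✗ (fails at j=2)
  i=3: ✗ (fails at j=3)
  i=4: ✗ (fails at j=4)
  i=5: ✗ (fails at j=5)
  i=6: ✗ (fails at j=6)
  i=7: ✗ (fails at j=8)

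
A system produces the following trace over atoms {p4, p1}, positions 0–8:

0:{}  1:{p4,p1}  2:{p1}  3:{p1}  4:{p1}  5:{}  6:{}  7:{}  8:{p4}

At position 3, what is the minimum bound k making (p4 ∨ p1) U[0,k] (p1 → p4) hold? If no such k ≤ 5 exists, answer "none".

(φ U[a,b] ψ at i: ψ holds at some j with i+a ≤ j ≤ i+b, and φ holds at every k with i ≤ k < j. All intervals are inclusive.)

2

Need earliest j ≥ 3 with (p1 → p4), and (p4 ∨ p1) at every k in [3,j-1].
  j=3: rhs fails.
  j=4: rhs fails.
  j=5: rhs holds; lhs holds on [3,4]. k = 2.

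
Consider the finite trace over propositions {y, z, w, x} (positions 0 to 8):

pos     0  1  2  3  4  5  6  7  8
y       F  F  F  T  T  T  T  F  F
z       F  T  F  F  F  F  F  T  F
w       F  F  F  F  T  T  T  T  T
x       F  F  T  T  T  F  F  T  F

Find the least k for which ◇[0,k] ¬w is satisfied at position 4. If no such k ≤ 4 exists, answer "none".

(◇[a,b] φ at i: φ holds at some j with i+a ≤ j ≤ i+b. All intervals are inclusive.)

Scan j = 4,5,… for ¬w:
  j=4: fails
  j=5: fails
  j=6: fails
  j=7: fails
  j=8: fails
No j in [4,8] satisfies it → none.

none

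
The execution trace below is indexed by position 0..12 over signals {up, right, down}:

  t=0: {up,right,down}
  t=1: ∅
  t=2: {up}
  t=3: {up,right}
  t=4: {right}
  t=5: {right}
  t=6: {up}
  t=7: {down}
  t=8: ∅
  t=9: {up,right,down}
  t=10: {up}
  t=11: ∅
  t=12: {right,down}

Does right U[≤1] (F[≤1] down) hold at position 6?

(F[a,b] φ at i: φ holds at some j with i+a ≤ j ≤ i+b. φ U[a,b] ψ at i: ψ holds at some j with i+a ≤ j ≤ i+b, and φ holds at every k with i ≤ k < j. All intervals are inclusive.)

Need some j in [6,7] with F[≤1] down, and right at every k in [6,j-1].
  j=6: F[≤1] down holds; no prefix to check → satisfied.

Yes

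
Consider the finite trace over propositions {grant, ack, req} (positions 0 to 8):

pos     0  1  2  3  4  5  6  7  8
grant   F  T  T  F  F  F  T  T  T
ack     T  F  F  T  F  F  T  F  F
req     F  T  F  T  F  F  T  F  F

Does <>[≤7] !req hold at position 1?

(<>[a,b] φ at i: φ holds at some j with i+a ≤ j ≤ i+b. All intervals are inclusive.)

Check !req at each j in [1,8]:
  j=1: false
  j=2: true
  j=3: false
  j=4: true
  j=5: true
  j=6: false
  j=7: true
  j=8: true
Found at j=2 → formula holds.

True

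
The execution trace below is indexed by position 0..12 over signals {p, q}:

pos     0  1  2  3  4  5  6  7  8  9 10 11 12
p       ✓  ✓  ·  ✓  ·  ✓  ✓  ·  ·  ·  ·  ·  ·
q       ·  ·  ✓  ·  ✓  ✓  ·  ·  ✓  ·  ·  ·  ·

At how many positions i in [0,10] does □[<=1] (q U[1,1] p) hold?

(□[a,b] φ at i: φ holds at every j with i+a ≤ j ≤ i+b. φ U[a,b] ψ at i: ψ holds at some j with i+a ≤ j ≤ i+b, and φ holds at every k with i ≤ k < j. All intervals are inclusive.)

Evaluate at each i in [0,10]:
  i=0: ✗ (fails at j=0)
  i=1: ✗ (fails at j=1)
  i=2: ✗ (fails at j=3)
  i=3: ✗ (fails at j=3)
  i=4: ✓ (all of [4,5])
  i=5: ✗ (fails at j=6)
  i=6: ✗ (fails at j=6)
  i=7: ✗ (fails at j=7)
  i=8: ✗ (fails at j=8)
  i=9: ✗ (fails at j=9)
  i=10: ✗ (fails at j=10)
Positions where it holds: {4} → 1.

1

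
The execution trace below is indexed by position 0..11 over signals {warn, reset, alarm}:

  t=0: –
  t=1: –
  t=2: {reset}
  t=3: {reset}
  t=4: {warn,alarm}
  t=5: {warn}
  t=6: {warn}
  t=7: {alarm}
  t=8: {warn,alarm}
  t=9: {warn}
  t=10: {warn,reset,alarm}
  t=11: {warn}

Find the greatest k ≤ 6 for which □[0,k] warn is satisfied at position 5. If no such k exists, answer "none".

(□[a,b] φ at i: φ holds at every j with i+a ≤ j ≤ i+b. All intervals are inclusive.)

1

warn must hold from j=5 onward; find where it first fails.
  j=5: holds
  j=6: holds
  j=7: fails
Holds on [5,6], so largest k = 1.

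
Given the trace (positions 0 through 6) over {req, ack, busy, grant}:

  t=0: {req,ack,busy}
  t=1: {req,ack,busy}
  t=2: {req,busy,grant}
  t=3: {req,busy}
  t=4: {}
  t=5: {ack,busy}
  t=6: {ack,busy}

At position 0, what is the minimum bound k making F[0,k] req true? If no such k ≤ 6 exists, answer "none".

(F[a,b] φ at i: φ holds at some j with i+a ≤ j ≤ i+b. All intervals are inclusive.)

0

Scan j = 0,1,… for req:
  j=0: holds
First hit at j=0, so smallest k = 0-0 = 0.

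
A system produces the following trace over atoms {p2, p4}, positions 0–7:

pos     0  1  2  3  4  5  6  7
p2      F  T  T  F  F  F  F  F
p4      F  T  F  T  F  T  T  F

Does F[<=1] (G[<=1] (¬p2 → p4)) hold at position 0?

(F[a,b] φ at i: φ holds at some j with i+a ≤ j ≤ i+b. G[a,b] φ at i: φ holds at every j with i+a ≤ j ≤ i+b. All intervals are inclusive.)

True

Check G[<=1] (¬p2 → p4) at each j in [0,1]:
  j=0: fails at 0
  j=1: holds on [1,2]
Found at j=1 → formula holds.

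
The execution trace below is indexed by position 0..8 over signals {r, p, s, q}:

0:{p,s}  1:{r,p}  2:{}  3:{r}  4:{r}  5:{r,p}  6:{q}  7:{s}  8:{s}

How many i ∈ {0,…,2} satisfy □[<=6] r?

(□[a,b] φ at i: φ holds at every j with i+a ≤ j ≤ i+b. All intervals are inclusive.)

0

Evaluate at each i in [0,2]:
  i=0: ✗ (fails at j=0)
  i=1: ✗ (fails at j=2)
  i=2: ✗ (fails at j=2)
Positions where it holds: {} → 0.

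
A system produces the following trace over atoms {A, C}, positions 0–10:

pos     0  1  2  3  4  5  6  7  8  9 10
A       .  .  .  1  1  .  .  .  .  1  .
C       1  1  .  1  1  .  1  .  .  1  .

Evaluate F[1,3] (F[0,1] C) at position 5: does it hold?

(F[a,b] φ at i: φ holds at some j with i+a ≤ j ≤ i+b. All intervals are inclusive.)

Holds

Check F[0,1] C at each j in [6,8]:
  j=6: holds (witness at 6)
  j=7: fails (none in [7,8])
  j=8: holds (witness at 9)
Found at j=6 → formula holds.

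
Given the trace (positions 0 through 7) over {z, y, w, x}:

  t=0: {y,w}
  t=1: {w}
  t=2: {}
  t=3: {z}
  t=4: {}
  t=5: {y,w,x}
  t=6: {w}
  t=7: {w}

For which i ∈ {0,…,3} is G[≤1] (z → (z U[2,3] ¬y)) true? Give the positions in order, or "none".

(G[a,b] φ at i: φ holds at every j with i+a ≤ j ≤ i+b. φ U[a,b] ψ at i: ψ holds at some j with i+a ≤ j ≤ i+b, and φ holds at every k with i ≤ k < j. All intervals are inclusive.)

0, 1

Evaluate at each i in [0,3]:
  i=0: ✓ (all of [0,1])
  i=1: ✓ (all of [1,2])
  i=2: ✗ (fails at j=3)
  i=3: ✗ (fails at j=3)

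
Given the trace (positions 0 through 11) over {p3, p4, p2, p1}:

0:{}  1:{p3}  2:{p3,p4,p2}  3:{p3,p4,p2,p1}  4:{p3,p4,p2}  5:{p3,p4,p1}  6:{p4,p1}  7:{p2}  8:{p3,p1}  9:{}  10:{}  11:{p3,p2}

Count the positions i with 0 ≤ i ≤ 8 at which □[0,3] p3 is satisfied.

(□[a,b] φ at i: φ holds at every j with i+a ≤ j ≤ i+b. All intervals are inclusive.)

Evaluate at each i in [0,8]:
  i=0: ✗ (fails at j=0)
  i=1: ✓ (all of [1,4])
  i=2: ✓ (all of [2,5])
  i=3: ✗ (fails at j=6)
  i=4: ✗ (fails at j=6)
  i=5: ✗ (fails at j=6)
  i=6: ✗ (fails at j=6)
  i=7: ✗ (fails at j=7)
  i=8: ✗ (fails at j=9)
Positions where it holds: {1, 2} → 2.

2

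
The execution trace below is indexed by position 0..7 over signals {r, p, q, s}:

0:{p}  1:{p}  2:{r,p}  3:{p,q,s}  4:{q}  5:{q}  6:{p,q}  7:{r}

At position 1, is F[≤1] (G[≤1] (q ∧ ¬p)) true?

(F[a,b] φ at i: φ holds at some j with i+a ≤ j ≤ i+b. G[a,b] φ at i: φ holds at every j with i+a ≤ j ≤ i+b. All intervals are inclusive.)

Check G[≤1] (q ∧ ¬p) at each j in [1,2]:
  j=1: fails at 1
  j=2: fails at 2
No position in the window satisfies it → formula fails.

Does not hold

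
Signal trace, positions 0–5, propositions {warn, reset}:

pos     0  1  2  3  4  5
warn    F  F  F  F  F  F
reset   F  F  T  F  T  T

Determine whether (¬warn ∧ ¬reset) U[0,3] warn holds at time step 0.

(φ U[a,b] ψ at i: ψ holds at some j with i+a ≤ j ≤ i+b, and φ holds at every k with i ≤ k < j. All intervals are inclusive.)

Does not hold

Need some j in [0,3] with warn, and (¬warn ∧ ¬reset) at every k in [0,j-1].
  j=0: warn false.
  j=1: warn false.
  j=2: warn false.
  j=3: warn false.
No j in the window works → until fails.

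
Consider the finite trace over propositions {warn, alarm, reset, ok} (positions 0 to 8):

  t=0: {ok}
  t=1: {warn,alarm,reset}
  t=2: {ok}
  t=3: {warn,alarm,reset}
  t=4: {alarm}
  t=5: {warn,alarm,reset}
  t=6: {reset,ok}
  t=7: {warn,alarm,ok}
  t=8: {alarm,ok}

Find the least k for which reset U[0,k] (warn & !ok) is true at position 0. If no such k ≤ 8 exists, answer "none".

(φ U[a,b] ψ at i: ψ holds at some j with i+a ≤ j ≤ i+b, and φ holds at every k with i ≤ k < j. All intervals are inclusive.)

none

Need earliest j ≥ 0 with (warn & !ok), and reset at every k in [0,j-1].
  j=0: rhs fails.
  j=1: rhs holds but lhs fails at k=0.
  j=2: rhs fails.
  j=3: rhs holds but lhs fails at k=0.
  j=4: rhs fails.
  j=5: rhs holds but lhs fails at k=0.
  j=6: rhs fails.
  j=7: rhs fails.
  j=8: rhs fails.
No witness within the range → none.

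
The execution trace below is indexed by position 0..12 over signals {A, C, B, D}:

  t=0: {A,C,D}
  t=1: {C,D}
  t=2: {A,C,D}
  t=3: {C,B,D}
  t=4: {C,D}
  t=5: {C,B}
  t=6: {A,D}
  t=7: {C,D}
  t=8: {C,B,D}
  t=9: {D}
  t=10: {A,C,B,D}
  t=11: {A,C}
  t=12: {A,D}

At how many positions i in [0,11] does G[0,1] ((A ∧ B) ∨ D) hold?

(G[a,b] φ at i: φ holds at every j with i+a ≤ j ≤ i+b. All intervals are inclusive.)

Evaluate at each i in [0,11]:
  i=0: ✓ (all of [0,1])
  i=1: ✓ (all of [1,2])
  i=2: ✓ (all of [2,3])
  i=3: ✓ (all of [3,4])
  i=4: ✗ (fails at j=5)
  i=5: ✗ (fails at j=5)
  i=6: ✓ (all of [6,7])
  i=7: ✓ (all of [7,8])
  i=8: ✓ (all of [8,9])
  i=9: ✓ (all of [9,10])
  i=10: ✗ (fails at j=11)
  i=11: ✗ (fails at j=11)
Positions where it holds: {0, 1, 2, 3, 6, 7, 8, 9} → 8.

8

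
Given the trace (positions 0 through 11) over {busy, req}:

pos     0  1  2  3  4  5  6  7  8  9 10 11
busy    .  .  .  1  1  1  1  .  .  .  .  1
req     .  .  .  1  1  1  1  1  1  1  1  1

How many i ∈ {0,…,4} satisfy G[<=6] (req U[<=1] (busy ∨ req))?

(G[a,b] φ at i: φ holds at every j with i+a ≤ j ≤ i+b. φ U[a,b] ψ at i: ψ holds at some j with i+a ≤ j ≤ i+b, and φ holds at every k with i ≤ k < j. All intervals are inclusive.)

2

Evaluate at each i in [0,4]:
  i=0: ✗ (fails at j=0)
  i=1: ✗ (fails at j=1)
  i=2: ✗ (fails at j=2)
  i=3: ✓ (all of [3,9])
  i=4: ✓ (all of [4,10])
Positions where it holds: {3, 4} → 2.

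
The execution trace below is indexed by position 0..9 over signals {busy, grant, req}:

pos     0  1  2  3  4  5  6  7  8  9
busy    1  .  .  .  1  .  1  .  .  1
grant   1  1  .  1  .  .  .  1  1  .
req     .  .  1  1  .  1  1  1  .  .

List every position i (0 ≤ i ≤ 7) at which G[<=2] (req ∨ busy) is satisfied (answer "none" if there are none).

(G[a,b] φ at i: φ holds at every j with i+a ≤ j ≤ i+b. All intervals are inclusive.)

Evaluate at each i in [0,7]:
  i=0: ✗ (fails at j=1)
  i=1: ✗ (fails at j=1)
  i=2: ✓ (all of [2,4])
  i=3: ✓ (all of [3,5])
  i=4: ✓ (all of [4,6])
  i=5: ✓ (all of [5,7])
  i=6: ✗ (fails at j=8)
  i=7: ✗ (fails at j=8)

2, 3, 4, 5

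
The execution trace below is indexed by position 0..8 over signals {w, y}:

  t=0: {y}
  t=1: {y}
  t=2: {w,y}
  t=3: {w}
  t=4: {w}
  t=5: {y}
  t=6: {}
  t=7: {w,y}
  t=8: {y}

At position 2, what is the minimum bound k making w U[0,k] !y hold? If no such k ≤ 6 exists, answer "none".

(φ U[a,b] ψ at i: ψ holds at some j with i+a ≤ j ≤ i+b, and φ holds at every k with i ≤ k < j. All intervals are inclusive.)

Need earliest j ≥ 2 with !y, and w at every k in [2,j-1].
  j=2: rhs fails.
  j=3: rhs holds; lhs holds on [2,2]. k = 1.

1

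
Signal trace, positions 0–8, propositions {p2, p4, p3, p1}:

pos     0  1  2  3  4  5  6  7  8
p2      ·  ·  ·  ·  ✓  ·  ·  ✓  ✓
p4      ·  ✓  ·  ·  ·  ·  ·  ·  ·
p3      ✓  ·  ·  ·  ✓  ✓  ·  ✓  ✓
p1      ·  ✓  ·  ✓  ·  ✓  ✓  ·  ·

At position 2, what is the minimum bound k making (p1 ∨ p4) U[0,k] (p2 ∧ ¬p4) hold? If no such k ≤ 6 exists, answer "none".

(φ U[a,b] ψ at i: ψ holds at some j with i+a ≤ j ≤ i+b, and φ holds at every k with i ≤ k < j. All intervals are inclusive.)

Need earliest j ≥ 2 with (p2 ∧ ¬p4), and (p1 ∨ p4) at every k in [2,j-1].
  j=2: rhs fails.
  j=3: rhs fails.
  j=4: rhs holds but lhs fails at k=2.
  j=5: rhs fails.
  j=6: rhs fails.
  j=7: rhs holds but lhs fails at k=2.
  j=8: rhs holds but lhs fails at k=2.
No witness within the range → none.

none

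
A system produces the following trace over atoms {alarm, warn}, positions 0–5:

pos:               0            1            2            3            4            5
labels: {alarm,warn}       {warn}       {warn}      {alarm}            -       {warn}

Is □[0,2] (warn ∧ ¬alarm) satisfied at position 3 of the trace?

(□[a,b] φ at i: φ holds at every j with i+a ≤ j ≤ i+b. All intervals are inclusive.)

Check (warn ∧ ¬alarm) at every j in [3,5]:
  j=3: false
  j=4: false
  j=5: true
Fails at j=3 → formula fails.

Does not hold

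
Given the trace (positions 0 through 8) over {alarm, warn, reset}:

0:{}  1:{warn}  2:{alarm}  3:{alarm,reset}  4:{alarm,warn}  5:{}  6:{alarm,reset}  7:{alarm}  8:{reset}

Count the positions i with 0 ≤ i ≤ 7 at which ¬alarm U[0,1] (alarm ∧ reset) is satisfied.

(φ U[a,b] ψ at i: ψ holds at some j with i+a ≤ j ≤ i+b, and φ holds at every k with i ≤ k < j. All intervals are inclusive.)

Evaluate at each i in [0,7]:
  i=0: ✗ (no rhs in [0,1])
  i=1: ✗ (no rhs in [1,2])
  i=2: ✗ (lhs fails at k=2 before rhs at j=3)
  i=3: ✓ (rhs at j=3)
  i=4: ✗ (no rhs in [4,5])
  i=5: ✓ (rhs at j=6; lhs holds on [5,5])
  i=6: ✓ (rhs at j=6)
  i=7: ✗ (no rhs in [7,8])
Positions where it holds: {3, 5, 6} → 3.

3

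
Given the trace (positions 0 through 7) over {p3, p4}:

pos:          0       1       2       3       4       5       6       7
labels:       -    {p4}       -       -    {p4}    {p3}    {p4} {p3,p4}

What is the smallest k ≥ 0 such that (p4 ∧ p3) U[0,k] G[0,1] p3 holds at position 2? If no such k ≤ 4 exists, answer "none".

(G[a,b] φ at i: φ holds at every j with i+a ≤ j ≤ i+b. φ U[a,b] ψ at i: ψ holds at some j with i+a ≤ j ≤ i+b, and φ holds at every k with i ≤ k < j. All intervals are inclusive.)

Need earliest j ≥ 2 with G[0,1] p3, and (p4 ∧ p3) at every k in [2,j-1].
  j=2: rhs fails.
  j=3: rhs fails.
  j=4: rhs fails.
  j=5: rhs fails.
  j=6: rhs fails.
No witness within the range → none.

none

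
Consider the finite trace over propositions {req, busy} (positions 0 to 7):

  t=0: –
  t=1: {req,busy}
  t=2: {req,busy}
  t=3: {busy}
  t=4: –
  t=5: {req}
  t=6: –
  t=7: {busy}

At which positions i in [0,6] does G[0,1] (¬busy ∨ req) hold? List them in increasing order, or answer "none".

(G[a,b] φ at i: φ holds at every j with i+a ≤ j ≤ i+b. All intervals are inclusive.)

Evaluate at each i in [0,6]:
  i=0: ✓ (all of [0,1])
  i=1: ✓ (all of [1,2])
  i=2: ✗ (fails at j=3)
  i=3: ✗ (fails at j=3)
  i=4: ✓ (all of [4,5])
  i=5: ✓ (all of [5,6])
  i=6: ✗ (fails at j=7)

0, 1, 4, 5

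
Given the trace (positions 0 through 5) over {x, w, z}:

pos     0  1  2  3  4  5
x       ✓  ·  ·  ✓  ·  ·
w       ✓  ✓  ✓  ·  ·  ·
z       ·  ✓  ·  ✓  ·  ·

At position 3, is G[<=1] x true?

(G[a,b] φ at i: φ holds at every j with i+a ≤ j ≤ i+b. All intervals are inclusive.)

Check x at every j in [3,4]:
  j=3: true
  j=4: false
Fails at j=4 → formula fails.

False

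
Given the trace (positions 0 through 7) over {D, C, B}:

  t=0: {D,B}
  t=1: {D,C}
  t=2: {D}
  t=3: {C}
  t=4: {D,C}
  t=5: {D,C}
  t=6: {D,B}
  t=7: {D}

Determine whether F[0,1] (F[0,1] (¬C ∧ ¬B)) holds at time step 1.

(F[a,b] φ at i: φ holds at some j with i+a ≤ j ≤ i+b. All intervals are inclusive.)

Check F[0,1] (¬C ∧ ¬B) at each j in [1,2]:
  j=1: holds (witness at 2)
  j=2: holds (witness at 2)
Found at j=1 → formula holds.

Yes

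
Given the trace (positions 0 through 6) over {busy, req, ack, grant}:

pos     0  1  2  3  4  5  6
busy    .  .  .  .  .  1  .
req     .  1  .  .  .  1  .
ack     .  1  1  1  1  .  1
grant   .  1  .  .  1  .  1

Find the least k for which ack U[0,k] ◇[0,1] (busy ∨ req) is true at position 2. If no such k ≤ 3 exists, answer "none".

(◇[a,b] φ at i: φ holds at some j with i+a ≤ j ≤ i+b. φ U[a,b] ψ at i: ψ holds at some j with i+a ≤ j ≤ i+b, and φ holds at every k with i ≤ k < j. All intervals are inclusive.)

Need earliest j ≥ 2 with ◇[0,1] (busy ∨ req), and ack at every k in [2,j-1].
  j=2: rhs fails.
  j=3: rhs fails.
  j=4: rhs holds; lhs holds on [2,3]. k = 2.

2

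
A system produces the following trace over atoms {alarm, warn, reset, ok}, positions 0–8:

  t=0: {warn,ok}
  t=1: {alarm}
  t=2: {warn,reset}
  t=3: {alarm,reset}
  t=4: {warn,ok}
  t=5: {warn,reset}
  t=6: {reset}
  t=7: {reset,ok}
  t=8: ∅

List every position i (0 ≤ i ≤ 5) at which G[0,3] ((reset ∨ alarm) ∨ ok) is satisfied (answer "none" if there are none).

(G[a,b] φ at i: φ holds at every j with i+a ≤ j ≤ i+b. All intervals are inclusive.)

Evaluate at each i in [0,5]:
  i=0: ✓ (all of [0,3])
  i=1: ✓ (all of [1,4])
  i=2: ✓ (all of [2,5])
  i=3: ✓ (all of [3,6])
  i=4: ✓ (all of [4,7])
  i=5: ✗ (fails at j=8)

0, 1, 2, 3, 4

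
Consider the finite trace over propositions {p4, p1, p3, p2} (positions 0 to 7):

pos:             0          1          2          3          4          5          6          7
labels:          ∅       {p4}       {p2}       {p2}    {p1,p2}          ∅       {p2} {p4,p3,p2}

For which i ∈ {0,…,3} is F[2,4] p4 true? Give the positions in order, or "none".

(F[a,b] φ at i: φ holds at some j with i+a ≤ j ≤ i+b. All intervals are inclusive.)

3

Evaluate at each i in [0,3]:
  i=0: ✗ (none in [2,4])
  i=1: ✗ (none in [3,5])
  i=2: ✗ (none in [4,6])
  i=3: ✓ (witness j=7)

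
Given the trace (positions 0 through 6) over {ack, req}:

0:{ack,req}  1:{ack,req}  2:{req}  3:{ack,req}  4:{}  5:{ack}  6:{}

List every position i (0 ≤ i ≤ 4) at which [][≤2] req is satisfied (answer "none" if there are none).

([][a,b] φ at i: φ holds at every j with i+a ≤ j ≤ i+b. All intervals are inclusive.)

0, 1

Evaluate at each i in [0,4]:
  i=0: ✓ (all of [0,2])
  i=1: ✓ (all of [1,3])
  i=2: ✗ (fails at j=4)
  i=3: ✗ (fails at j=4)
  i=4: ✗ (fails at j=4)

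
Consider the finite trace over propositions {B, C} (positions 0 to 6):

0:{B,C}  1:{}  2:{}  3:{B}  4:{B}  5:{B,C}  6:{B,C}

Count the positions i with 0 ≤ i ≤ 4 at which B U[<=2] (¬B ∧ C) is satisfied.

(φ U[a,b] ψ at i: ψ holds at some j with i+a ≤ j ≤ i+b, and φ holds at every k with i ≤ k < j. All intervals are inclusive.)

Evaluate at each i in [0,4]:
  i=0: ✗ (no rhs in [0,2])
  i=1: ✗ (no rhs in [1,3])
  i=2: ✗ (no rhs in [2,4])
  i=3: ✗ (no rhs in [3,5])
  i=4: ✗ (no rhs in [4,6])
Positions where it holds: {} → 0.

0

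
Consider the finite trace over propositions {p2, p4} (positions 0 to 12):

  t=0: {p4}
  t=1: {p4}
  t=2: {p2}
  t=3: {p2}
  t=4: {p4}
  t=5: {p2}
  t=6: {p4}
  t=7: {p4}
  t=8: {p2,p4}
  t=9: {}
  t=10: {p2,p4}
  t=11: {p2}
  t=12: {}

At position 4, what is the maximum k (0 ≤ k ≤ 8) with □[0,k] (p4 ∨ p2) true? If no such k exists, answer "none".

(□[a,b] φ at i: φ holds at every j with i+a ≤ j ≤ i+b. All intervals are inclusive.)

4

(p4 ∨ p2) must hold from j=4 onward; find where it first fails.
  j=4: holds
  j=5: holds
  j=6: holds
  j=7: holds
  j=8: holds
  j=9: fails
Holds on [4,8], so largest k = 4.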